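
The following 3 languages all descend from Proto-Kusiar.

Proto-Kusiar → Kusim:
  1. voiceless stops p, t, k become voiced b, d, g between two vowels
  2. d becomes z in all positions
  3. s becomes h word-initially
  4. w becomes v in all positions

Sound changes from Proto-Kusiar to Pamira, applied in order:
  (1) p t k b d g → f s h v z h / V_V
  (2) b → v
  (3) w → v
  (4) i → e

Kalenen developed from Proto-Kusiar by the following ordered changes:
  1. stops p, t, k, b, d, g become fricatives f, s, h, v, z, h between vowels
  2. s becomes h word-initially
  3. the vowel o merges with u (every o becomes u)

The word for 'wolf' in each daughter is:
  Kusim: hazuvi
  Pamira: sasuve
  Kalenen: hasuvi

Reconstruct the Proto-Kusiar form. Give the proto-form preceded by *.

Position 1: Kusim has h, Pamira has s, Kalenen has h. Taking the neighbouring segments as reconstructed: Kusim h could go back to *s or *h; Pamira s can only go back to *s; Kalenen h could go back to *s or *h — the one source consistent with every daughter is *s.
Position 3: Kusim has z, Pamira has s, Kalenen has s. Taking the neighbouring segments as reconstructed: Kusim z could go back to *t or *d or *z; Pamira s could go back to *t or *s; Kalenen s could go back to *t or *s — the one source consistent with every daughter is *t.
Position 6: Kusim has i, Pamira has e, Kalenen has i. Kusim preserves i here (none of its changes turn any other segment into i), so the proto-segment is *i.
This points to *satuvi. Verify forward in each daughter:
Kusim: start from *satuvi.
  rule 1 (intervocalic voicing): satuvi → saduvi
  rule 2 (unconditioned shift): saduvi → sazuvi
  rule 3 (debuccalisation): sazuvi → hazuvi
  rule 4: no change — hazuvi
  ⇒ Kusim hazuvi
Pamira: *satuvi
  satuvi → sasuvi   [intervocalic lenition]
  sasuvi (rule 2 does not apply)
  sasuvi (rule 3 does not apply)
  sasuvi → sasuve   [vowel merger]
  giving Pamira sasuve.
Kalenen: *satuvi
  satuvi → sasuvi   [intervocalic lenition]
  sasuvi → hasuvi   [debuccalisation]
  hasuvi (rule 3 does not apply)
  giving Kalenen hasuvi.
*satuvi is the unique common source.

*satuvi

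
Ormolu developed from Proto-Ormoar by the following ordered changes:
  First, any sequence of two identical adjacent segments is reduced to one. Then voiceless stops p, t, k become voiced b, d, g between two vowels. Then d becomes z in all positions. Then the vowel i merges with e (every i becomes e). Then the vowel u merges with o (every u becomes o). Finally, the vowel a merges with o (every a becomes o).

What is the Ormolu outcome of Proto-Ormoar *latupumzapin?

lozobomzoben

Ormolu: start from *latupumzapin.
  rule 1: no change — latupumzapin
  rule 2 (intervocalic voicing): latupumzapin → ladubumzabin
  rule 3 (unconditioned shift): ladubumzabin → lazubumzabin
  rule 4 (vowel merger): lazubumzabin → lazubumzaben
  rule 5 (vowel merger): lazubumzaben → lazobomzaben
  rule 6 (vowel merger): lazobomzaben → lozobomzoben
  ⇒ Ormolu lozobomzoben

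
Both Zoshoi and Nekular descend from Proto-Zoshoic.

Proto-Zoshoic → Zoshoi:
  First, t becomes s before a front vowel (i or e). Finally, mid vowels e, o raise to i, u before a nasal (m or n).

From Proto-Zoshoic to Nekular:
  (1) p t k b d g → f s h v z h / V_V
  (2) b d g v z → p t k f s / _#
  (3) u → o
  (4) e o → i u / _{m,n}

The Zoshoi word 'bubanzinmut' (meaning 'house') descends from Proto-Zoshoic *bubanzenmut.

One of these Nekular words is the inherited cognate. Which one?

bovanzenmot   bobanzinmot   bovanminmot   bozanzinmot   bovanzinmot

Nekular: start from *bubanzenmut.
  rule 1 (intervocalic lenition): bubanzenmut → buvanzenmut
  rule 2: no change — buvanzenmut
  rule 3 (vowel merger): buvanzenmut → bovanzenmot
  rule 4 (pre-nasal raising): bovanzenmot → bovanzinmot
  ⇒ Nekular bovanzinmot
The other candidates each miss or misapply at least one Nekular change.

bovanzinmot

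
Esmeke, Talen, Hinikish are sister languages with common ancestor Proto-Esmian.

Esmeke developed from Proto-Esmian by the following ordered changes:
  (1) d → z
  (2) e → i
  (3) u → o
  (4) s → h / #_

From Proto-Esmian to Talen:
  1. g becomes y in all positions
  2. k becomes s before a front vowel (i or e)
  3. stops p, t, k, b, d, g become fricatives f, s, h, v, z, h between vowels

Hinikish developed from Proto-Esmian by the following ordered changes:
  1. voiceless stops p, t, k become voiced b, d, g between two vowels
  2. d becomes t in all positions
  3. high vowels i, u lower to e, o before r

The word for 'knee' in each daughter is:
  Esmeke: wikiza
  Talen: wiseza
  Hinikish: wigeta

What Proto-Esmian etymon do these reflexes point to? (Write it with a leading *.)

Position 3: Esmeke has k, Talen has s, Hinikish has g. Esmeke preserves k here (none of its changes turn any other segment into k), so the proto-segment is *k.
Position 4: Esmeke has i, Talen has e, Hinikish has e. Talen preserves e here (none of its changes turn any other segment into e), so the proto-segment is *e.
Position 5: Esmeke has z, Talen has z, Hinikish has t. Taking the neighbouring segments as reconstructed: Esmeke z could go back to *d or *z; Talen z could go back to *d or *z; Hinikish t could go back to *t or *d — the one source consistent with every daughter is *d.
This points to *wikeda. Verify forward in each daughter:
Esmeke: start from *wikeda.
  rule 1 (unconditioned shift): wikeda → wikeza
  rule 2 (vowel merger): wikeza → wikiza
  rule 3: no change — wikiza
  rule 4: no change — wikiza
  ⇒ Esmeke wikiza
Talen: *wikeda > wiseda > wiseza  (by palatalisation, intervocalic lenition)
Hinikish: *wikeda
  wikeda → wigeda   [intervocalic voicing]
  wigeda → wigeta   [unconditioned shift]
  wigeta (rule 3 does not apply)
  giving Hinikish wigeta.
*wikeda is the unique common source.

*wikeda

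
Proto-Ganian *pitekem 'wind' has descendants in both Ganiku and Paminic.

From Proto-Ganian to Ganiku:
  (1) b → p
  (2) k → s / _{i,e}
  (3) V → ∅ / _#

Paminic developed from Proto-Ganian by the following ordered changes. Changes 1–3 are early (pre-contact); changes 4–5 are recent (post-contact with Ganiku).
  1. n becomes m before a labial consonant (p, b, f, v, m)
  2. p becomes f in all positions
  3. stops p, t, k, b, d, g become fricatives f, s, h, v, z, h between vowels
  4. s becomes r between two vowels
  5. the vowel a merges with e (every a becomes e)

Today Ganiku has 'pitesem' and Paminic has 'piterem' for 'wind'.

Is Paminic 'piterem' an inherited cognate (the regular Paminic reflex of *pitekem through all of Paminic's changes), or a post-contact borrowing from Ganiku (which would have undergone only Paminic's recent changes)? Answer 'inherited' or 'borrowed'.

If inherited, *pitekem would pass through all of Paminic's changes:
Paminic: *pitekem > fitekem > fisehem > firehem  (by unconditioned shift, intervocalic lenition, rhotacism)
If borrowed from Ganiku 'pitesem' after the early changes, it would undergo only the recent ones:
  rule 4 (rhotacism): pitesem → piterem
  rule 5 (vowel merger): no change (piterem)
  ⇒ as a loan: piterem
Paminic 'piterem' matches the loan outcome 'piterem', not the inherited 'firehem' — it skipped the early Paminic changes, so it was borrowed from Ganiku.

borrowed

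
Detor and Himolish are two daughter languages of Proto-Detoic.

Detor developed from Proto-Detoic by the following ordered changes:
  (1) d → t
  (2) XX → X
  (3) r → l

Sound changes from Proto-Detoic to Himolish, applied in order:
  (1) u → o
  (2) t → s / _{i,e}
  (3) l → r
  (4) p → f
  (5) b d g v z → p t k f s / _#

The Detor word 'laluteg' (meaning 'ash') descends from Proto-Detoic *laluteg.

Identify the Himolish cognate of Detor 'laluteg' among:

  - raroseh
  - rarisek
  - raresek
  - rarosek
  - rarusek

rarosek

Himolish: start from *laluteg.
  rule 1 (vowel merger): laluteg → laloteg
  rule 2 (palatalisation): laloteg → laloseg
  rule 3 (unconditioned shift): laloseg → raroseg
  rule 4: no change — raroseg
  rule 5 (final devoicing): raroseg → rarosek
  ⇒ Himolish rarosek
Only 'rarosek' matches the regular Himolish development of *laluteg.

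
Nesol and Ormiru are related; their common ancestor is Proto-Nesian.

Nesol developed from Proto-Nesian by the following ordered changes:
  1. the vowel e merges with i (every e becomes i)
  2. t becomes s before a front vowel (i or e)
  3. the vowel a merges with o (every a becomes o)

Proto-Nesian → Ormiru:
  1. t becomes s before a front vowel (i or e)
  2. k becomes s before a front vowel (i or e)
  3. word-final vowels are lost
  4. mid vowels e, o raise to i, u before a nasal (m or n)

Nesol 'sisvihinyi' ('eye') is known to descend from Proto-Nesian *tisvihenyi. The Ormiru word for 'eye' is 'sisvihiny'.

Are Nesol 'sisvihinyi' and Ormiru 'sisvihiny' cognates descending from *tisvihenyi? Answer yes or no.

yes

Derive the expected Ormiru reflex of *tisvihenyi:
Ormiru: *tisvihenyi > sisvihenyi > sisviheny > sisvihiny  (by palatalisation, apocope, pre-nasal raising)
Ormiru 'sisvihiny' matches the regular reflex exactly, so the pair is cognate.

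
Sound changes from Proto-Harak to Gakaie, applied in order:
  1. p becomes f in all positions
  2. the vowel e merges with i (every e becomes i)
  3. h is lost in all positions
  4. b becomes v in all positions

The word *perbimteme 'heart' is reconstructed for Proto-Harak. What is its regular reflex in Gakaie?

firvimtimi

Gakaie: start from *perbimteme.
  rule 1 (unconditioned shift): perbimteme → ferbimteme
  rule 2 (vowel merger): ferbimteme → firbimtimi
  rule 3: no change — firbimtimi
  rule 4 (unconditioned shift): firbimtimi → firvimtimi
  ⇒ Gakaie firvimtimi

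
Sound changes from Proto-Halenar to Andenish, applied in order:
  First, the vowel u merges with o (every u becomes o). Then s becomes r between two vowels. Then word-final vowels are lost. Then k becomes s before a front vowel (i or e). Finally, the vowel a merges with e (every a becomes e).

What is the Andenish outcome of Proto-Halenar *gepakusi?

Andenish: *gepakusi > gepakosi > gepakori > gepakor > gepekor  (by vowel merger, rhotacism, apocope, vowel merger)

gepekor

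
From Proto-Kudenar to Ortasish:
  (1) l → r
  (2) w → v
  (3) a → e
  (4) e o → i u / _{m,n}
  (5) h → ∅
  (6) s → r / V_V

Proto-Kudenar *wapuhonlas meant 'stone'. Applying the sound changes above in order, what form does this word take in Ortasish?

vepuunres

Ortasish: start from *wapuhonlas.
  rule 1 (unconditioned shift): wapuhonlas → wapuhonras
  rule 2 (unconditioned shift): wapuhonras → vapuhonras
  rule 3 (vowel merger): vapuhonras → vepuhonres
  rule 4 (pre-nasal raising): vepuhonres → vepuhunres
  rule 5 (h-loss): vepuhunres → vepuunres
  rule 6: no change — vepuunres
  ⇒ Ortasish vepuunres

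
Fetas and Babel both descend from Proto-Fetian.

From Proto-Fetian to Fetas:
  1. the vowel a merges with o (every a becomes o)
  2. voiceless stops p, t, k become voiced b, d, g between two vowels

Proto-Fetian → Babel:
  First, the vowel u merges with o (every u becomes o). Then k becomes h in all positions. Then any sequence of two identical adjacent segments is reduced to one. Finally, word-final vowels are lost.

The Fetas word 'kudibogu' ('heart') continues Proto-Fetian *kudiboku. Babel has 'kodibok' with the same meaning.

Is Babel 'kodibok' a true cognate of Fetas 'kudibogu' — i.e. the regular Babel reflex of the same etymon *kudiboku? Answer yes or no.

Derive the expected Babel reflex of *kudiboku:
Babel: *kudiboku > kodiboko > hodiboho > hodiboh  (by vowel merger, unconditioned shift, apocope)
The regular Babel reflex would be 'hodiboh', but the attested form is 'kodibok'. The correspondence is irregular, so they are not cognates (the Babel form has a different source).

no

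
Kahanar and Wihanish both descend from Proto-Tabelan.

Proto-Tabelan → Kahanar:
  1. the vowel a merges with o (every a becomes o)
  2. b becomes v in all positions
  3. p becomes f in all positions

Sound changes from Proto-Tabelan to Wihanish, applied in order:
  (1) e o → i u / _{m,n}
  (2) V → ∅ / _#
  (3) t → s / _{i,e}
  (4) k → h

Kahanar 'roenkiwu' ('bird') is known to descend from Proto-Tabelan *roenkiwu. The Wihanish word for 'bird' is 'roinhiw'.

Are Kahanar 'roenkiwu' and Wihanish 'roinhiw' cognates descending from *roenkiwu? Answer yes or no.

Derive the expected Wihanish reflex of *roenkiwu:
Wihanish: *roenkiwu > roinkiwu > roinkiw > roinhiw  (by pre-nasal raising, apocope, unconditioned shift)
Wihanish 'roinhiw' matches the regular reflex exactly, so the pair is cognate.

yes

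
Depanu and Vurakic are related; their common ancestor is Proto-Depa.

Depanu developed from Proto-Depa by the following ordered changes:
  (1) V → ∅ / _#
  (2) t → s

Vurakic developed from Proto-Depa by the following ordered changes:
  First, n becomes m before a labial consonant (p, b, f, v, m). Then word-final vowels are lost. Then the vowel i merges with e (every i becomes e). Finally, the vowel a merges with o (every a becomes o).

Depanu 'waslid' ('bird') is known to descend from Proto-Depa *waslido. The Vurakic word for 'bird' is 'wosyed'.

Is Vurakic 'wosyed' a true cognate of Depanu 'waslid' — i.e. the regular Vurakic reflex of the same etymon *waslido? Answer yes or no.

no

Derive the expected Vurakic reflex of *waslido:
Vurakic: *waslido
  waslido (rule 1 does not apply)
  waslido → waslid   [apocope]
  waslid → wasled   [vowel merger]
  wasled → wosled   [vowel merger]
  giving Vurakic wosled.
The regular Vurakic reflex would be 'wosled', but the attested form is 'wosyed'. The correspondence is irregular, so they are not cognates (the Vurakic form has a different source).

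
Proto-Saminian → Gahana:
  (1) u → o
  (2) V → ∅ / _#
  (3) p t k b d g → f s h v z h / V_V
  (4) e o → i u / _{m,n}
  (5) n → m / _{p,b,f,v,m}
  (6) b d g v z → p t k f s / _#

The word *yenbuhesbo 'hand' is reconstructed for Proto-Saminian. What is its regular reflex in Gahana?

Gahana: *yenbuhesbo > yenbohesbo > yenbohesb > yinbohesb > yimbohesb > yimbohesp  (by vowel merger, apocope, pre-nasal raising, nasal place assimilation, final devoicing)

yimbohesp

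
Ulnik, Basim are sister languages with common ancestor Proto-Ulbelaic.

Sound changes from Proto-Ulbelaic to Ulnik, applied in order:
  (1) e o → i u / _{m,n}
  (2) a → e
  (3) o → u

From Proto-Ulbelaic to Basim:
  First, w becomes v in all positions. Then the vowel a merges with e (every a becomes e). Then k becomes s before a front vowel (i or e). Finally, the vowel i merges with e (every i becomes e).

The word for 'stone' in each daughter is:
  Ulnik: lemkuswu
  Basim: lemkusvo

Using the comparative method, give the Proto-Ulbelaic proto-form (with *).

*lamkuswo

Position 8: Ulnik has u, Basim has o. Basim preserves o here (none of its changes turn any other segment into o), so the proto-segment is *o.
Position 2: Ulnik has e, Basim has e. Taking the neighbouring segments as reconstructed: Ulnik e can only go back to *a; Basim e could go back to *a or *e or *i — the one source consistent with every daughter is *a.
Position 7: Ulnik has w, Basim has v. Ulnik preserves w here (none of its changes turn any other segment into w), so the proto-segment is *w.
This points to *lamkuswo. Verify forward in each daughter:
Ulnik: start from *lamkuswo.
  rule 1: no change — lamkuswo
  rule 2 (vowel merger): lamkuswo → lemkuswo
  rule 3 (vowel merger): lemkuswo → lemkuswu
  ⇒ Ulnik lemkuswu
Basim: *lamkuswo
  lamkuswo → lamkusvo   [unconditioned shift]
  lamkusvo → lemkusvo   [vowel merger]
  lemkusvo (rule 3 does not apply)
  lemkusvo (rule 4 does not apply)
  giving Basim lemkusvo.
*lamkuswo is the unique common source.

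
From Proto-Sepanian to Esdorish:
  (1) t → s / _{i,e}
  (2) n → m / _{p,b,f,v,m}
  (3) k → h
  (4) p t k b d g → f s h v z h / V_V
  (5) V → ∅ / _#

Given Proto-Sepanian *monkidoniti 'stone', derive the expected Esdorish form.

monhizonis

Esdorish: *monkidoniti > monkidonisi > monhidonisi > monhizonisi > monhizonis  (by palatalisation, unconditioned shift, intervocalic lenition, apocope)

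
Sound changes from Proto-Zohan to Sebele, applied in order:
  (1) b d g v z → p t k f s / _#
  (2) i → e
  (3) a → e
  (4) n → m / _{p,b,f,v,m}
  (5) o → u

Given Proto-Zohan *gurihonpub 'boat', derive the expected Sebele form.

Sebele: *gurihonpub > gurihonpup > gurehonpup > gurehompup > gurehumpup  (by final devoicing, vowel merger, nasal place assimilation, vowel merger)

gurehumpup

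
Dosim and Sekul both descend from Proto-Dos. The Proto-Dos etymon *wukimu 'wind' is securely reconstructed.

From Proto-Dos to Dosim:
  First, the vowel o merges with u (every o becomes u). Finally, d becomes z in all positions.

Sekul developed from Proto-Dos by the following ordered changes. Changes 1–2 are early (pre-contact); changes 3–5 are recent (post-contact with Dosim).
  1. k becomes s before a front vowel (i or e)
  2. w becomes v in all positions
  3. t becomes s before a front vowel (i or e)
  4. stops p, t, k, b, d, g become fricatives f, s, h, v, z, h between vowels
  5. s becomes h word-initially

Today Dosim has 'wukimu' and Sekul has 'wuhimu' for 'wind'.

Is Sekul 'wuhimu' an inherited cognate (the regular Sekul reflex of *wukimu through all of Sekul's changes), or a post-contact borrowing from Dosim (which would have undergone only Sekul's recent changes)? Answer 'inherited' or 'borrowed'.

borrowed

If inherited, *wukimu would pass through all of Sekul's changes:
Sekul: *wukimu
  wukimu → wusimu   [palatalisation]
  wusimu → vusimu   [unconditioned shift]
  vusimu (rule 3 does not apply)
  vusimu (rule 4 does not apply)
  vusimu (rule 5 does not apply)
  giving Sekul vusimu.
If borrowed from Dosim 'wukimu' after the early changes, it would undergo only the recent ones:
  rule 3 (palatalisation): no change (wukimu)
  rule 4 (intervocalic lenition): wukimu → wuhimu
  rule 5 (debuccalisation): no change (wuhimu)
  ⇒ as a loan: wuhimu
Sekul 'wuhimu' matches the loan outcome 'wuhimu', not the inherited 'vusimu' — it skipped the early Sekul changes, so it was borrowed from Dosim.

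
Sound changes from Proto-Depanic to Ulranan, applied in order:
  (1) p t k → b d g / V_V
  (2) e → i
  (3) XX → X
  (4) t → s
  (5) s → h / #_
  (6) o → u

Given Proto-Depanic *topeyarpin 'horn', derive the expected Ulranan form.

Ulranan: start from *topeyarpin.
  rule 1 (intervocalic voicing): topeyarpin → tobeyarpin
  rule 2 (vowel merger): tobeyarpin → tobiyarpin
  rule 3: no change — tobiyarpin
  rule 4 (unconditioned shift): tobiyarpin → sobiyarpin
  rule 5 (debuccalisation): sobiyarpin → hobiyarpin
  rule 6 (vowel merger): hobiyarpin → hubiyarpin
  ⇒ Ulranan hubiyarpin

hubiyarpin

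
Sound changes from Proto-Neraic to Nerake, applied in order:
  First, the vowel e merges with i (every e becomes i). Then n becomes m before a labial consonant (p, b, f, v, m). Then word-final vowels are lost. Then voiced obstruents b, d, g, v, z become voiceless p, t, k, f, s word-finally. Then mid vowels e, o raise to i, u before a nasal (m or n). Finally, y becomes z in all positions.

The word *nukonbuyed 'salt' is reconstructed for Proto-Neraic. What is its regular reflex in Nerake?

Nerake: *nukonbuyed > nukonbuyid > nukombuyid > nukombuyit > nukumbuyit > nukumbuzit  (by vowel merger, nasal place assimilation, final devoicing, pre-nasal raising, unconditioned shift)

nukumbuzit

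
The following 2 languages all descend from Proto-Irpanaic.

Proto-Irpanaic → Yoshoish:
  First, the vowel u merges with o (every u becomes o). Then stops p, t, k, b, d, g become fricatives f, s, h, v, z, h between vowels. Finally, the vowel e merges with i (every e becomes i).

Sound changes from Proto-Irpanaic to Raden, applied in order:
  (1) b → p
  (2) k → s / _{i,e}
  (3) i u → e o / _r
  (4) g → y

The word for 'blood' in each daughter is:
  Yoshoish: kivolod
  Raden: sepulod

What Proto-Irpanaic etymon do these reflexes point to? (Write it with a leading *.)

*kebulod

Position 3: Yoshoish has v, Raden has p. Taking the neighbouring segments as reconstructed: Yoshoish v could go back to *b or *v; Raden p could go back to *p or *b — the one source consistent with every daughter is *b.
Position 4: Yoshoish has o, Raden has u. Raden preserves u here (none of its changes turn any other segment into u), so the proto-segment is *u.
This points to *kebulod. Verify forward in each daughter:
Yoshoish: *kebulod
  kebulod → kebolod   [vowel merger]
  kebolod → kevolod   [intervocalic lenition]
  kevolod → kivolod   [vowel merger]
  giving Yoshoish kivolod.
Raden: *kebulod > kepulod > sepulod  (by unconditioned shift, palatalisation)
*kebulod is the unique common source.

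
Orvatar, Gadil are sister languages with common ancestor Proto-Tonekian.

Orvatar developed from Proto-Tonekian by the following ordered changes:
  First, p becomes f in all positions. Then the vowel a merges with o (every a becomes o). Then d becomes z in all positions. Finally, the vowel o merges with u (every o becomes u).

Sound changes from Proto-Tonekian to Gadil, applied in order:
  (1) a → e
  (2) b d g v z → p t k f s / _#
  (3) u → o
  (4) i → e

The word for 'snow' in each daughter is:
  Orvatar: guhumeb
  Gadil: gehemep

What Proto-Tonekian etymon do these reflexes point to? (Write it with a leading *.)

*gahameb

Position 7: Orvatar has b, Gadil has p. Orvatar preserves b here (none of its changes turn any other segment into b), so the proto-segment is *b.
Position 2: Orvatar has u, Gadil has e. Taking the neighbouring segments as reconstructed: Orvatar u could go back to *a or *o or *u; Gadil e could go back to *a or *e or *i — the one source consistent with every daughter is *a.
Position 4: Orvatar has u, Gadil has e. Taking the neighbouring segments as reconstructed: Orvatar u could go back to *a or *o or *u; Gadil e could go back to *a or *e or *i — the one source consistent with every daughter is *a.
Continuing position by position gives *gahameb; check it forward:
Orvatar: start from *gahameb.
  rule 1: no change — gahameb
  rule 2 (vowel merger): gahameb → gohomeb
  rule 3: no change — gohomeb
  rule 4 (vowel merger): gohomeb → guhumeb
  ⇒ Orvatar guhumeb
Gadil: start from *gahameb.
  rule 1 (vowel merger): gahameb → gehemeb
  rule 2 (final devoicing): gehemeb → gehemep
  rule 3: no change — gehemep
  rule 4: no change — gehemep
  ⇒ Gadil gehemep
*gahameb is the unique common source.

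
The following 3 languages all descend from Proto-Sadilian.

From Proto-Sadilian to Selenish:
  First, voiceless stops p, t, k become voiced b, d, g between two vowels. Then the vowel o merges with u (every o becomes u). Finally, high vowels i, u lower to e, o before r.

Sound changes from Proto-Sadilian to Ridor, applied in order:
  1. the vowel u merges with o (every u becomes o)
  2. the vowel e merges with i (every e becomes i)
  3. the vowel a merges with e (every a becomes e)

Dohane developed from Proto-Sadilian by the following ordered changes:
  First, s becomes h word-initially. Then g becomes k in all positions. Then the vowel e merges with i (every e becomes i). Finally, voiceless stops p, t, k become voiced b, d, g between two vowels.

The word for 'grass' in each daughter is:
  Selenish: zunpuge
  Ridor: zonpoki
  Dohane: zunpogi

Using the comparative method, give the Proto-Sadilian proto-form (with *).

Position 6: Selenish has g, Ridor has k, Dohane has g. Ridor preserves k here (none of its changes turn any other segment into k), so the proto-segment is *k.
Position 5: Selenish has u, Ridor has o, Dohane has o. Dohane preserves o here (none of its changes turn any other segment into o), so the proto-segment is *o.
Position 7: Selenish has e, Ridor has i, Dohane has i. Taking the neighbouring segments as reconstructed: Selenish e can only go back to *e; Ridor i could go back to *e or *i; Dohane i could go back to *e or *i — the one source consistent with every daughter is *e.
Continuing position by position gives *zunpoke; check it forward:
Selenish: *zunpoke
  zunpoke → zunpoge   [intervocalic voicing]
  zunpoge → zunpuge   [vowel merger]
  zunpuge (rule 3 does not apply)
  giving Selenish zunpuge.
Ridor: *zunpoke > zonpoke > zonpoki  (by vowel merger, vowel merger)
Dohane: start from *zunpoke.
  rule 1: no change — zunpoke
  rule 2: no change — zunpoke
  rule 3 (vowel merger): zunpoke → zunpoki
  rule 4 (intervocalic voicing): zunpoki → zunpogi
  ⇒ Dohane zunpogi
Only *zunpoke yields all of Selenish zunpuge, Ridor zonpoki, Dohane zunpogi.

*zunpoke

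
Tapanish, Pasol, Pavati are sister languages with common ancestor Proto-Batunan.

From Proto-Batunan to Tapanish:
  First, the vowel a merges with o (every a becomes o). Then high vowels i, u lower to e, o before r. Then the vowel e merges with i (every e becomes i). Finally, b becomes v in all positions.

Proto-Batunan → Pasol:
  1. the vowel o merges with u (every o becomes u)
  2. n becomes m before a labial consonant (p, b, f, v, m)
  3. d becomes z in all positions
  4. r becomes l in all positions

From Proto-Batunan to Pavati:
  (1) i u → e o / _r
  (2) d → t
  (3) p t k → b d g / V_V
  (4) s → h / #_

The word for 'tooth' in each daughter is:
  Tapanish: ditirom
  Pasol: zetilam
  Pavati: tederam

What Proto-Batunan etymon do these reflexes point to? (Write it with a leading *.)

Position 2: Tapanish has i, Pasol has e, Pavati has e. Pasol preserves e here (none of its changes turn any other segment into e), so the proto-segment is *e.
Position 5: Tapanish has r, Pasol has l, Pavati has r. Tapanish preserves r here (none of its changes turn any other segment into r), so the proto-segment is *r.
This points to *detiram. Verify forward in each daughter:
Tapanish: *detiram
  detiram → detirom   [vowel merger]
  detirom → deterom   [pre-rhotic lowering]
  deterom → ditirom   [vowel merger]
  ditirom (rule 4 does not apply)
  giving Tapanish ditirom.
Pasol: *detiram
  detiram (rule 1 does not apply)
  detiram (rule 2 does not apply)
  detiram → zetiram   [unconditioned shift]
  zetiram → zetilam   [unconditioned shift]
  giving Pasol zetilam.
Pavati: start from *detiram.
  rule 1 (pre-rhotic lowering): detiram → deteram
  rule 2 (unconditioned shift): deteram → teteram
  rule 3 (intervocalic voicing): teteram → tederam
  rule 4: no change — tederam
  ⇒ Pavati tederam
No other proto-form is consistent with every reflex, so the reconstruction is *detiram.

*detiram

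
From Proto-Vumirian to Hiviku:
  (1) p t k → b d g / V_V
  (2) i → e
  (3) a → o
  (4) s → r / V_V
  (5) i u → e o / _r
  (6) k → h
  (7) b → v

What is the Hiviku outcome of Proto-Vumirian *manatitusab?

monodedorov

Hiviku: start from *manatitusab.
  rule 1 (intervocalic voicing): manatitusab → manadidusab
  rule 2 (vowel merger): manadidusab → manadedusab
  rule 3 (vowel merger): manadedusab → monodedusob
  rule 4 (rhotacism): monodedusob → monodedurob
  rule 5 (pre-rhotic lowering): monodedurob → monodedorob
  rule 6: no change — monodedorob
  rule 7 (unconditioned shift): monodedorob → monodedorov
  ⇒ Hiviku monodedorov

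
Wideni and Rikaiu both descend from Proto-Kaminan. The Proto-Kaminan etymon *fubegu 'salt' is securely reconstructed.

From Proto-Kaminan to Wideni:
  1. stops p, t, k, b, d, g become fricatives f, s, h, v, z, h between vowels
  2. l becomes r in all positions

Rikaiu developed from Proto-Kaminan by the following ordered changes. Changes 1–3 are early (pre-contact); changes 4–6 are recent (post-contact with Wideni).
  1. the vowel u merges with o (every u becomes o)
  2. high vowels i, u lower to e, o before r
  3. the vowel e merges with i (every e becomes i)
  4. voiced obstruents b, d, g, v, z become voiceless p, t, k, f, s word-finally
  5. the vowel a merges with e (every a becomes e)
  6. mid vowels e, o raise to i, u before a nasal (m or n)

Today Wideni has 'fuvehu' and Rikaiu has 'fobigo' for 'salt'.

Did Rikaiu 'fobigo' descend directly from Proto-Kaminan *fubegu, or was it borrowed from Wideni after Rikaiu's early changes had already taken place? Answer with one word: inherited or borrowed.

If inherited, *fubegu would pass through all of Rikaiu's changes:
Rikaiu: *fubegu
  fubegu → fobego   [vowel merger]
  fobego (rule 2 does not apply)
  fobego → fobigo   [vowel merger]
  fobigo (rule 4 does not apply)
  fobigo (rule 5 does not apply)
  fobigo (rule 6 does not apply)
  giving Rikaiu fobigo.
If borrowed from Wideni 'fuvehu' after the early changes, it would undergo only the recent ones:
  rule 4 (final devoicing): no change (fuvehu)
  rule 5 (vowel merger): no change (fuvehu)
  rule 6 (pre-nasal raising): no change (fuvehu)
  ⇒ as a loan: fuvehu
Rikaiu 'fobigo' matches the inherited outcome exactly, so it is an inherited cognate, not a loan.

inherited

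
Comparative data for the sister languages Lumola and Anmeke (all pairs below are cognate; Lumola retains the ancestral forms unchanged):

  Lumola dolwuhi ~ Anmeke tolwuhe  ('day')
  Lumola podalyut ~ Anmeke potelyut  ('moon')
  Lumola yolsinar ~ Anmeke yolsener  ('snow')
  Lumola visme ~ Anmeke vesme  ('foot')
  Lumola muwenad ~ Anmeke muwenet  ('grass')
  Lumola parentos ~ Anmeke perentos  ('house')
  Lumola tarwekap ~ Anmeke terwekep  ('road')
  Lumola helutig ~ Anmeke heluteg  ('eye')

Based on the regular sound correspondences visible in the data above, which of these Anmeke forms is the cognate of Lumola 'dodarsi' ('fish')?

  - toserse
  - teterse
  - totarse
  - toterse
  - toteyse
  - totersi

dolwuhi ~ tolwuhe — Lumola d corresponds to Anmeke t word-initially before a back vowel.
podalyut ~ potelyut — Lumola d corresponds to Anmeke t between vowels (before a back vowel).
yolsinar ~ yolsener, parentos ~ perentos — Lumola a corresponds to Anmeke e after a consonant, before r.
dolwuhi ~ tolwuhe — Lumola i corresponds to Anmeke e word-finally.
Applying these to Lumola 'dodarsi':
  dodarsi → todarsi   (d→t word-initially before a back vowel)
  todarsi → totarsi   (d→t between vowels (before a back vowel))
  totarsi → totersi   (a→e after a consonant, before r)
  totersi → toterse   (i→e word-finally)
So the Anmeke cognate is 'toterse'.

toterse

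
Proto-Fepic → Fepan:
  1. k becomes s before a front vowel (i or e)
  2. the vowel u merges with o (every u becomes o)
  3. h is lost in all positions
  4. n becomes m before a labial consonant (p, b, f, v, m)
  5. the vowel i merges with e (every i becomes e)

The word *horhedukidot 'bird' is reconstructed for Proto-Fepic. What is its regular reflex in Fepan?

Fepan: start from *horhedukidot.
  rule 1 (palatalisation): horhedukidot → horhedusidot
  rule 2 (vowel merger): horhedusidot → horhedosidot
  rule 3 (h-loss): horhedosidot → oredosidot
  rule 4: no change — oredosidot
  rule 5 (vowel merger): oredosidot → oredosedot
  ⇒ Fepan oredosedot

oredosedot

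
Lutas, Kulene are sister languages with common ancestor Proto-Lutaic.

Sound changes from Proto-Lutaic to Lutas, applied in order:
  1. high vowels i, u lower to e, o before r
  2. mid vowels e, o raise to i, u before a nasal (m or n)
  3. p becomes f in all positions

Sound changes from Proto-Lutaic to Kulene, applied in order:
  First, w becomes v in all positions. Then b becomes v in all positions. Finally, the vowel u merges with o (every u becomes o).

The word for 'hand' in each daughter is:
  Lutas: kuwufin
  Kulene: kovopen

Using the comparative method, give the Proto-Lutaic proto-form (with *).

Position 4: Lutas has u, Kulene has o. Taking the neighbouring segments as reconstructed: Lutas u can only go back to *u; Kulene o could go back to *o or *u — the one source consistent with every daughter is *u.
Position 3: Lutas has w, Kulene has v. Lutas preserves w here (none of its changes turn any other segment into w), so the proto-segment is *w.
Verify the candidate proto-form against each daughter:
Lutas: *kuwupen
  kuwupen (rule 1 does not apply)
  kuwupen → kuwupin   [pre-nasal raising]
  kuwupin → kuwufin   [unconditioned shift]
  giving Lutas kuwufin.
Kulene: *kuwupen > kuvupen > kovopen  (by unconditioned shift, vowel merger)
Only *kuwupen yields all of Lutas kuwufin, Kulene kovopen.

*kuwupen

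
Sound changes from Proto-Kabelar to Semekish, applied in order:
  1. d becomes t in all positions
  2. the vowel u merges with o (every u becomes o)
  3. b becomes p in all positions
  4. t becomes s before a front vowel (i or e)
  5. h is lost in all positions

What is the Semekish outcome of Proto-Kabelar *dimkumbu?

simkompo

Semekish: *dimkumbu
  dimkumbu → timkumbu   [unconditioned shift]
  timkumbu → timkombo   [vowel merger]
  timkombo → timkompo   [unconditioned shift]
  timkompo → simkompo   [palatalisation]
  simkompo (rule 5 does not apply)
  giving Semekish simkompo.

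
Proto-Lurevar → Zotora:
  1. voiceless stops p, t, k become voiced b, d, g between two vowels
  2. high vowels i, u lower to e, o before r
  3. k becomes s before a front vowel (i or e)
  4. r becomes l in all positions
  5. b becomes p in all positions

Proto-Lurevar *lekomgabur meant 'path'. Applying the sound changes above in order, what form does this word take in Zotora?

legomgapol

Zotora: *lekomgabur
  lekomgabur → legomgabur   [intervocalic voicing]
  legomgabur → legomgabor   [pre-rhotic lowering]
  legomgabor (rule 3 does not apply)
  legomgabor → legomgabol   [unconditioned shift]
  legomgabol → legomgapol   [unconditioned shift]
  giving Zotora legomgapol.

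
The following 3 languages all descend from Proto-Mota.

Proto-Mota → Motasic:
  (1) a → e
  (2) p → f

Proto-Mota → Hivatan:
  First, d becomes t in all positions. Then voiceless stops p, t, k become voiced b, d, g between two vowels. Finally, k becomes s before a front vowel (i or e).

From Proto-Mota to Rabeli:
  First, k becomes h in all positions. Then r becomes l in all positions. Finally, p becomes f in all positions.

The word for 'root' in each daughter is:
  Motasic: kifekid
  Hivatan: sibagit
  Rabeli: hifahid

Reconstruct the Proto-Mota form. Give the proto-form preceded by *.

*kipakid

Position 5: Motasic has k, Hivatan has g, Rabeli has h. Motasic preserves k here (none of its changes turn any other segment into k), so the proto-segment is *k.
Position 3: Motasic has f, Hivatan has b, Rabeli has f. Taking the neighbouring segments as reconstructed: Motasic f could go back to *p or *f; Hivatan b could go back to *p or *b; Rabeli f could go back to *p or *f — the one source consistent with every daughter is *p.
Position 4: Motasic has e, Hivatan has a, Rabeli has a. Hivatan preserves a here (none of its changes turn any other segment into a), so the proto-segment is *a.
Verify the candidate proto-form against each daughter:
Motasic: *kipakid
  kipakid → kipekid   [vowel merger]
  kipekid → kifekid   [unconditioned shift]
  giving Motasic kifekid.
Hivatan: *kipakid
  kipakid → kipakit   [unconditioned shift]
  kipakit → kibagit   [intervocalic voicing]
  kibagit → sibagit   [palatalisation]
  giving Hivatan sibagit.
Rabeli: *kipakid
  kipakid → hipahid   [unconditioned shift]
  hipahid (rule 2 does not apply)
  hipahid → hifahid   [unconditioned shift]
  giving Rabeli hifahid.
No other proto-form is consistent with every reflex, so the reconstruction is *kipakid.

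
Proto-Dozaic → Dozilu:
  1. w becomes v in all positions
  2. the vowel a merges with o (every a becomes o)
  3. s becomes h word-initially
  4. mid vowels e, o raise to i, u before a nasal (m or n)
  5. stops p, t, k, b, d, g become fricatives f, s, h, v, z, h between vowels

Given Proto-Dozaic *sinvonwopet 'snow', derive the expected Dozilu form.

hinvunvofet

Dozilu: start from *sinvonwopet.
  rule 1 (unconditioned shift): sinvonwopet → sinvonvopet
  rule 2: no change — sinvonvopet
  rule 3 (debuccalisation): sinvonvopet → hinvonvopet
  rule 4 (pre-nasal raising): hinvonvopet → hinvunvopet
  rule 5 (intervocalic lenition): hinvunvopet → hinvunvofet
  ⇒ Dozilu hinvunvofet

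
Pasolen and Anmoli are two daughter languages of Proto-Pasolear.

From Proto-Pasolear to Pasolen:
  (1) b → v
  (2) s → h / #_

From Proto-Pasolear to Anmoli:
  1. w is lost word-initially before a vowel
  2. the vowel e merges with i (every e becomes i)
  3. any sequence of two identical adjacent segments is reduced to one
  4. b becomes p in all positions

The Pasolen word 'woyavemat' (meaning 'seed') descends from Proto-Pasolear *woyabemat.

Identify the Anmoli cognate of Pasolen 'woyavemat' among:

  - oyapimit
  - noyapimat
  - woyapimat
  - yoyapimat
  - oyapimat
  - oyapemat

Anmoli: start from *woyabemat.
  rule 1 (glide loss): woyabemat → oyabemat
  rule 2 (vowel merger): oyabemat → oyabimat
  rule 3: no change — oyabimat
  rule 4 (unconditioned shift): oyabimat → oyapimat
  ⇒ Anmoli oyapimat
Only 'oyapimat' matches the regular Anmoli development of *woyabemat.

oyapimat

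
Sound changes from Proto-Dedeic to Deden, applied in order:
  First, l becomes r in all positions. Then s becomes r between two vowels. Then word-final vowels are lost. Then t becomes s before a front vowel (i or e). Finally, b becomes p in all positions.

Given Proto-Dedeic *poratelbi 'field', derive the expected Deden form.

Deden: *poratelbi
  poratelbi → poraterbi   [unconditioned shift]
  poraterbi (rule 2 does not apply)
  poraterbi → poraterb   [apocope]
  poraterb → poraserb   [palatalisation]
  poraserb → poraserp   [unconditioned shift]
  giving Deden poraserp.

poraserp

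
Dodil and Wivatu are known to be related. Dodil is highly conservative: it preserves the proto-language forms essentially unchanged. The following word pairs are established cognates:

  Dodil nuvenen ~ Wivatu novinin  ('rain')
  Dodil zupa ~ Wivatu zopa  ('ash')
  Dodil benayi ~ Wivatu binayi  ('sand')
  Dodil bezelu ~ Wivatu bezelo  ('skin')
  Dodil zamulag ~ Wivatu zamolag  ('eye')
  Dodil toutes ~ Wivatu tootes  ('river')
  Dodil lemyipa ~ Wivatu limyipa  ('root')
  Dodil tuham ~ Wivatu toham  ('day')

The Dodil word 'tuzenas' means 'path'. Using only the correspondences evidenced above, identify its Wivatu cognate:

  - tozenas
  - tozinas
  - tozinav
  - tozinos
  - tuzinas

zamulag ~ zamolag, tuham ~ toham — Dodil u corresponds to Wivatu o after a consonant, before a consonant other than r, m, n, p, b, f, v.
nuvenen ~ novinin, benayi ~ binayi — Dodil e corresponds to Wivatu i after a consonant, before a nasal.
Applying these to Dodil 'tuzenas':
  tuzenas → tozenas   (u→o after a consonant, before a consonant other than r, m, n, p, b, f, v)
  tozenas → tozinas   (e→i after a consonant, before a nasal)
So the Wivatu cognate is 'tozinas'.

tozinas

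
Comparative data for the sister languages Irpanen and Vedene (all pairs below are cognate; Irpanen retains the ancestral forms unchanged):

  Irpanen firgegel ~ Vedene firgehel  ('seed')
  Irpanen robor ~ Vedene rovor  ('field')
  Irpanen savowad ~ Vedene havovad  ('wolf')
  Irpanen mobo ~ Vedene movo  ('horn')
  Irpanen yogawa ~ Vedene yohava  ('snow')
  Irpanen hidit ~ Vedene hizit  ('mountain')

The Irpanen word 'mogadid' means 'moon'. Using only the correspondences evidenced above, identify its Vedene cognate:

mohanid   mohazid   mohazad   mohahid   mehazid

yogawa ~ yohava — Irpanen g corresponds to Vedene h between vowels (before a back vowel).
hidit ~ hizit — Irpanen d corresponds to Vedene z between vowels (before a front vowel).
Applying these to Irpanen 'mogadid':
  mogadid → mohadid   (g→h between vowels (before a back vowel))
  mohadid → mohazid   (d→z between vowels (before a front vowel))
So the Vedene cognate is 'mohazid'.

mohazid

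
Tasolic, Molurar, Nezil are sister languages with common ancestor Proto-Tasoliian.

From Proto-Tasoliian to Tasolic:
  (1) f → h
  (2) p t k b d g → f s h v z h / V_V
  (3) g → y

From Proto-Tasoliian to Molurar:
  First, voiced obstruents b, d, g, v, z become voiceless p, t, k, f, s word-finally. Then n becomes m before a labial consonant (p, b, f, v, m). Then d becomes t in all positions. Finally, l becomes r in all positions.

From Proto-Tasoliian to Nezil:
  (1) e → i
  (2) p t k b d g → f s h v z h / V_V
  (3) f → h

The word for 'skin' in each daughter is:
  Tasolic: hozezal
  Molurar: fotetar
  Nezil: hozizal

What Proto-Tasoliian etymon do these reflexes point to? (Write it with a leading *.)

*fodedal

Position 3: Tasolic has z, Molurar has t, Nezil has z. Taking the neighbouring segments as reconstructed: Tasolic z could go back to *d or *z; Molurar t could go back to *t or *d; Nezil z could go back to *d or *z — the one source consistent with every daughter is *d.
Position 4: Tasolic has e, Molurar has e, Nezil has i. Tasolic preserves e here (none of its changes turn any other segment into e), so the proto-segment is *e.
Position 1: Tasolic has h, Molurar has f, Nezil has h. Taking the neighbouring segments as reconstructed: Tasolic h could go back to *f or *h; Molurar f can only go back to *f; Nezil h could go back to *f or *h — the one source consistent with every daughter is *f.
Verify the candidate proto-form against each daughter:
Tasolic: *fodedal
  fodedal → hodedal   [unconditioned shift]
  hodedal → hozezal   [intervocalic lenition]
  hozezal (rule 3 does not apply)
  giving Tasolic hozezal.
Molurar: start from *fodedal.
  rule 1: no change — fodedal
  rule 2: no change — fodedal
  rule 3 (unconditioned shift): fodedal → fotetal
  rule 4 (unconditioned shift): fotetal → fotetar
  ⇒ Molurar fotetar
Nezil: start from *fodedal.
  rule 1 (vowel merger): fodedal → fodidal
  rule 2 (intervocalic lenition): fodidal → fozizal
  rule 3 (unconditioned shift): fozizal → hozizal
  ⇒ Nezil hozizal
No other proto-form is consistent with every reflex, so the reconstruction is *fodedal.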